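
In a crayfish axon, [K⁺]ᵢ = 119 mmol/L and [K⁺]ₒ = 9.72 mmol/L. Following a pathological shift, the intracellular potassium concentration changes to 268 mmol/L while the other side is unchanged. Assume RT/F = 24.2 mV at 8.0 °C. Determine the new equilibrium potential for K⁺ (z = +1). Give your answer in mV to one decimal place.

-80.3 mV

After the shift: [K⁺]_out = 9.72, [K⁺]_in = 268 mmol/L.
E_new = (24.2/1)·ln(9.72/268) = 24.20 · (-3.3168) = -80.27 mV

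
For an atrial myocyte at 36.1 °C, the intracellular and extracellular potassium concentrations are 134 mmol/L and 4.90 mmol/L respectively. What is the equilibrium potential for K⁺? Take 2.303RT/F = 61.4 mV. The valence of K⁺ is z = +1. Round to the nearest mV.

E = (61.4/z) · log₁₀([K⁺]_out/[K⁺]_in) with z = +1.
= (61.4/1) · log₁₀(4.90/134) = 61.40 · log₁₀(0.03657)
= 61.40 · (-1.4369) = -88.23 mV

-88 mV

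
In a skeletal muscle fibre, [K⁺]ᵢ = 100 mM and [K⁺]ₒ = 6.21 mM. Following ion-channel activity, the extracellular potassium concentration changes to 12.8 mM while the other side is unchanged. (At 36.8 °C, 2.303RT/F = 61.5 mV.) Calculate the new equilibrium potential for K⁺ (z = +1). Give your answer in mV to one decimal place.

-54.9 mV

After the shift: [K⁺]_out = 12.8, [K⁺]_in = 100 mM.
E_new = (61.5/1)·log₁₀(12.8/100) = 61.50 · (-0.8928) = -54.91 mV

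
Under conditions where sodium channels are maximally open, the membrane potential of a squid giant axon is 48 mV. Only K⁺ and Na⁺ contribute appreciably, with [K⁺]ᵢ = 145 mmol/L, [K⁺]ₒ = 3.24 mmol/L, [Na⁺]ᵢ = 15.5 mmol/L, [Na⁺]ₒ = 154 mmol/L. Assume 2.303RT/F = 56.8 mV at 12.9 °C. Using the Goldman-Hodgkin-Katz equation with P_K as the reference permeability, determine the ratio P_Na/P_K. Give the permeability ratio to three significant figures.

Let α = P_Na/P_K. GHK: Vm = 56.8·log₁₀[(Kₒ + α·Naₒ)/(Kᵢ + α·Naᵢ)].
10^(Vm/56.8) = 10^(48.0/56.8) = 6.9996
So 6.9996·(Kᵢ + α·Naᵢ) = Kₒ + α·Naₒ → α = (6.9996·145.0 − 3.24) / (154.0 − 6.9996·15.5)
α = (1015 − 3.24) / (154.0 − 108.5) = 1012/45.51 = 22.23

22.2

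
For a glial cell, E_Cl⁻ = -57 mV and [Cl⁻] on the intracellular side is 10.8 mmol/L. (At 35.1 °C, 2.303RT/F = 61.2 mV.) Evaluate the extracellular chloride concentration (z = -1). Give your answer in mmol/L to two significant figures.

92 mmol/L

Nernst: E = (61.2/-1) · log₁₀([out]/[in]), so log₁₀([out]/[in]) = -57.0 × -1 / 61.2 = 0.9314.
[out]/[in] = 10^(0.9314) = 8.538.
[out] = 8.538 × 10.8 = 92.21 mmol/L.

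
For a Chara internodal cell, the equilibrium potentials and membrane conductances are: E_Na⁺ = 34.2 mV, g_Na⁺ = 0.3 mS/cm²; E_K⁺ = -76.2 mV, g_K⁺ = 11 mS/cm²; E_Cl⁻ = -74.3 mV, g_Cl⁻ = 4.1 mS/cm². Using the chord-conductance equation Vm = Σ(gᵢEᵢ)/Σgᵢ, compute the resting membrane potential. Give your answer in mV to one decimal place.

-73.5 mV

Σ gᵢEᵢ = 0.3·(34.2) + 11·(-76.2) + 4.1·(-74.3) = -1132.57
Σ gᵢ = 0.3 + 11 + 4.1 = 15.4
Vm = -1132.57 / 15.4 = -73.54 mV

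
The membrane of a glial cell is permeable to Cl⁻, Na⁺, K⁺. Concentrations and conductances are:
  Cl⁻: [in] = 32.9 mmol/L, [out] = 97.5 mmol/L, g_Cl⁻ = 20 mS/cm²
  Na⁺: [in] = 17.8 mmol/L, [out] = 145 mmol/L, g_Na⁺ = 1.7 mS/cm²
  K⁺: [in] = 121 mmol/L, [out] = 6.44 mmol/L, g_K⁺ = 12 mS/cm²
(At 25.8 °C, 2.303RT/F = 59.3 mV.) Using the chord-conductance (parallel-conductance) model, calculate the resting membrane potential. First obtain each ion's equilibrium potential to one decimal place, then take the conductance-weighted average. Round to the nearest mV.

-41 mV

E_Cl⁻ = (59.3/-1)·log₁₀(97.5/32.9) = -28.0 mV
E_Na⁺ = (59.3/1)·log₁₀(145/17.8) = 54.0 mV
E_K⁺ = (59.3/1)·log₁₀(6.44/121) = -75.5 mV
Vm = (Σ gᵢEᵢ)/(Σ gᵢ) = (20·-28.0 + 1.7·54.0 + 12·-75.5) / (20 + 1.7 + 12)
= -1374.20 / 33.7 = -40.78 mV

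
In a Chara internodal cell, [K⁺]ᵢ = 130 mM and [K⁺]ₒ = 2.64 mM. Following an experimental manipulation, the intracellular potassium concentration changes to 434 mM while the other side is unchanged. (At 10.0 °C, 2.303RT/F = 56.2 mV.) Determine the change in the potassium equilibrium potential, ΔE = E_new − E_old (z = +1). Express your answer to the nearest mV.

E_old = (56.2/1)·log₁₀(2.64/130) = -95.11 mV
E_new = (56.2/1)·log₁₀(2.64/434) = -124.53 mV
ΔE = -124.53 − (-95.11) = -29.42 mV

-29 mV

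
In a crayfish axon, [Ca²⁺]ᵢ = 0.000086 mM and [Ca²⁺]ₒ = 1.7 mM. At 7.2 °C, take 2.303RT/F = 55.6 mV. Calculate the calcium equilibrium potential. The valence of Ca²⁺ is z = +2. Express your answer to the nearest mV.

119 mV

E = (55.6/z) · log₁₀([Ca²⁺]_out/[Ca²⁺]_in) with z = +2.
= (55.6/2) · log₁₀(1.7/0.000086) = 27.80 · log₁₀(1.977e+04)
= 27.80 · (4.2960) = 119.43 mV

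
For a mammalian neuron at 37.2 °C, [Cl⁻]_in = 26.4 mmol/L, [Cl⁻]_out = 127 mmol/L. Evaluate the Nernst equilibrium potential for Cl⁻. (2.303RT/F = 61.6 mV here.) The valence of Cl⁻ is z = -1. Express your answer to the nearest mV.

-42 mV

E = (61.6/z) · log₁₀([Cl⁻]_out/[Cl⁻]_in) with z = -1.
For an anion, dividing by z = -1 reverses the sign.
= (61.6/-1) · log₁₀(127/26.4) = -61.60 · log₁₀(4.811)
= -61.60 · (0.6822) = -42.02 mV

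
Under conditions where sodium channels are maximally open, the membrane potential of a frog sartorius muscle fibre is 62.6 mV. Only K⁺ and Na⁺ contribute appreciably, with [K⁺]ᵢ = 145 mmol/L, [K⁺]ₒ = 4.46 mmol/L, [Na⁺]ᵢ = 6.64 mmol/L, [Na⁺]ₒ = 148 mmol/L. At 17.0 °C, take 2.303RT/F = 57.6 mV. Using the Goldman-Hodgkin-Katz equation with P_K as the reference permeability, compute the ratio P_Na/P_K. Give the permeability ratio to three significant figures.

Let α = P_Na/P_K. GHK: Vm = 57.6·log₁₀[(Kₒ + α·Naₒ)/(Kᵢ + α·Naᵢ)].
10^(Vm/57.6) = 10^(62.6/57.6) = 12.213
So 12.213·(Kᵢ + α·Naᵢ) = Kₒ + α·Naₒ → α = (12.213·145.0 − 4.46) / (148.0 − 12.213·6.64)
α = (1771 − 4.46) / (148.0 − 81.09) = 1766/66.91 = 26.4

26.4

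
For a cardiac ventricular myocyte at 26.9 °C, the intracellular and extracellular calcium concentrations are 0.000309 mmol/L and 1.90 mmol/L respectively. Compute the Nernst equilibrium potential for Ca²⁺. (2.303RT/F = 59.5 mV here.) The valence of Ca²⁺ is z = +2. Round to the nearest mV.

E = (59.5/z) · log₁₀([Ca²⁺]_out/[Ca²⁺]_in) with z = +2.
= (59.5/2) · log₁₀(1.90/0.000309) = 29.75 · log₁₀(6149)
= 29.75 · (3.7888) = 112.72 mV

113 mV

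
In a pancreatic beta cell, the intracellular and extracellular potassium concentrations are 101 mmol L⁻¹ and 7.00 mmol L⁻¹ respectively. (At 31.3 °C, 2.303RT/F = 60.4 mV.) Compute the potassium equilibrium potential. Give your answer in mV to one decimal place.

-70.0 mV

E = (60.4/z) · log₁₀([K⁺]_out/[K⁺]_in) with z = +1.
= (60.4/1) · log₁₀(7.00/101) = 60.40 · log₁₀(0.06931)
= 60.40 · (-1.1592) = -70.02 mV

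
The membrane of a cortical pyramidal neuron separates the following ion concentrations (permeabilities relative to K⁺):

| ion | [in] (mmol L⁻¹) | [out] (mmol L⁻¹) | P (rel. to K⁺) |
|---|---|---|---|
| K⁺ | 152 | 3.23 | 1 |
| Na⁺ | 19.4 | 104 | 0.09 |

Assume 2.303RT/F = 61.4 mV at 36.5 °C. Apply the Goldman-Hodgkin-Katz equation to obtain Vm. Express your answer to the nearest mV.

-67 mV

Vm = 61.4 · log₁₀[(Σ P·[cation]ₒ + Σ P·[anion]ᵢ) / (Σ P·[cation]ᵢ + Σ P·[anion]ₒ)]
Numerator = 1×3.23 + 0.09×104 = 12.59
Denominator = 1×152 + 0.09×19.4 = 153.7
Vm = 61.4 · log₁₀(0.081888) = 61.4 × (-1.0868) = -66.73 mV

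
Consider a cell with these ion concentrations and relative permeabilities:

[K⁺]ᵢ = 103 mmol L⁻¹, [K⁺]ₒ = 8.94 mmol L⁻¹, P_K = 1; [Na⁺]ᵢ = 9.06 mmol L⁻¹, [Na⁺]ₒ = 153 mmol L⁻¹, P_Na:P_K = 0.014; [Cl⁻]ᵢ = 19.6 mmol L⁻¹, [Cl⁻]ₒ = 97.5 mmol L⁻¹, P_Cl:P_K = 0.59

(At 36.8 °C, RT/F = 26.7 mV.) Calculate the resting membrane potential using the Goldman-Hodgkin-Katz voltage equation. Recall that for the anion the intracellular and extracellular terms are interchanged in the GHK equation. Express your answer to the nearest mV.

Vm = 26.7 · ln[(Σ P·[cation]ₒ + Σ P·[anion]ᵢ) / (Σ P·[cation]ᵢ + Σ P·[anion]ₒ)]
Numerator = 1×8.94 + 0.014×153 + 0.59×19.6 = 22.65
Denominator = 1×103 + 0.014×9.06 + 0.59×97.5 = 160.7
Vm = 26.7 · ln(0.14096) = 26.7 × (-1.9593) = -52.31 mV

-52 mV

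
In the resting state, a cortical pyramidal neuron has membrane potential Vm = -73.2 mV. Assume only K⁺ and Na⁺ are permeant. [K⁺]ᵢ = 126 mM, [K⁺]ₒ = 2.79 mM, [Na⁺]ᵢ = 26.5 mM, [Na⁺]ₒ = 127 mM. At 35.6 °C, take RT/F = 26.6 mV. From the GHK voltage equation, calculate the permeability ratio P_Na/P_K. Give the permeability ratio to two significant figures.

0.042

Let α = P_Na/P_K. GHK: Vm = 26.6·ln[(Kₒ + α·Naₒ)/(Kᵢ + α·Naᵢ)].
e^(Vm/26.6) = e^(-73.2/26.6) = 0.063808
So 0.063808·(Kᵢ + α·Naᵢ) = Kₒ + α·Naₒ → α = (0.063808·126.0 − 2.79) / (127.0 − 0.063808·26.5)
α = (8.04 − 2.79) / (127.0 − 1.691) = 5.25/125.3 = 0.04189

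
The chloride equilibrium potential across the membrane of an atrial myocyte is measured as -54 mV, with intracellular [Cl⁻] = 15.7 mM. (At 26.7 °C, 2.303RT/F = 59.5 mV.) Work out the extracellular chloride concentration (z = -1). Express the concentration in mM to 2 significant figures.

130 mM

Nernst: E = (59.5/-1) · log₁₀([out]/[in]), so log₁₀([out]/[in]) = -54.0 × -1 / 59.5 = 0.9076.
[out]/[in] = 10^(0.9076) = 8.083.
[out] = 8.083 × 15.7 = 126.9 mM.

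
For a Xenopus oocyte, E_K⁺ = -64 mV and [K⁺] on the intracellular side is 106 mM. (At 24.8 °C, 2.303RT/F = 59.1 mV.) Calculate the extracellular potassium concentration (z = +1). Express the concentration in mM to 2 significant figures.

8.8 mM

Nernst: E = (59.1/1) · log₁₀([out]/[in]), so log₁₀([out]/[in]) = -64.0 × 1 / 59.1 = -1.0829.
[out]/[in] = 10^(-1.0829) = 0.08262.
[out] = 0.08262 × 106 = 8.758 mM.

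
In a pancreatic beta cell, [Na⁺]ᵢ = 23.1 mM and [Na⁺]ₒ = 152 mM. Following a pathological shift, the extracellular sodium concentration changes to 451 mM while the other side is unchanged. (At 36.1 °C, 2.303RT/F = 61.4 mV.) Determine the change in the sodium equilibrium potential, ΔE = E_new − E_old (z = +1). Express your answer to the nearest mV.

29 mV

E_old = (61.4/1)·log₁₀(152/23.1) = 50.24 mV
E_new = (61.4/1)·log₁₀(451/23.1) = 79.24 mV
ΔE = 79.24 − (50.24) = 29.00 mV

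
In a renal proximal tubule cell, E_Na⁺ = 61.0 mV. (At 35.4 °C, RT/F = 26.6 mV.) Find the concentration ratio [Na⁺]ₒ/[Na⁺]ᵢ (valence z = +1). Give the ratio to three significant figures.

9.91

ln([out]/[in]) = E·z/(26.6) = 61.0 × 1 / 26.6 = 2.2932
[out]/[in] = e^(2.2932) = 9.907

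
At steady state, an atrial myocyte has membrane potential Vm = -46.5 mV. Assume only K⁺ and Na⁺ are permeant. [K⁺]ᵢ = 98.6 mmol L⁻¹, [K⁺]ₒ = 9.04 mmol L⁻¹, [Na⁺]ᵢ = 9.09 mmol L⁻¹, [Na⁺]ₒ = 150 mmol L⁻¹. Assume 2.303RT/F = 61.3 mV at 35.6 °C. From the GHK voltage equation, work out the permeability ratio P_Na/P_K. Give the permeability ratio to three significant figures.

0.0549

Let α = P_Na/P_K. GHK: Vm = 61.3·log₁₀[(Kₒ + α·Naₒ)/(Kᵢ + α·Naᵢ)].
10^(Vm/61.3) = 10^(-46.5/61.3) = 0.17436
So 0.17436·(Kᵢ + α·Naᵢ) = Kₒ + α·Naₒ → α = (0.17436·98.6 − 9.04) / (150.0 − 0.17436·9.09)
α = (17.19 − 9.04) / (150.0 − 1.585) = 8.151/148.4 = 0.05492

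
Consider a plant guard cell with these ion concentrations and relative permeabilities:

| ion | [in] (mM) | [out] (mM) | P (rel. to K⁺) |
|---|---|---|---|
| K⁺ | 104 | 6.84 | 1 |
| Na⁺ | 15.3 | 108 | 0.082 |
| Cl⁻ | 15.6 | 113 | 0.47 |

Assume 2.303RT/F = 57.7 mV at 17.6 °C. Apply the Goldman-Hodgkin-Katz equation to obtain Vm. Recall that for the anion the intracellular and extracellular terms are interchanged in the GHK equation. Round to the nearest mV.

Vm = 57.7 · log₁₀[(Σ P·[cation]ₒ + Σ P·[anion]ᵢ) / (Σ P·[cation]ᵢ + Σ P·[anion]ₒ)]
Numerator = 1×6.84 + 0.082×108 + 0.47×15.6 = 23.03
Denominator = 1×104 + 0.082×15.3 + 0.47×113 = 158.4
Vm = 57.7 · log₁₀(0.14541) = 57.7 × (-0.8374) = -48.32 mV

-48 mV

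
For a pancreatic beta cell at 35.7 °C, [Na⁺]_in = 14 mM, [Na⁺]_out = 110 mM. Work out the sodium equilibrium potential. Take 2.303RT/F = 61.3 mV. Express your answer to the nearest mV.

55 mV

E = (61.3/z) · log₁₀([Na⁺]_out/[Na⁺]_in) with z = +1.
= (61.3/1) · log₁₀(110/14) = 61.30 · log₁₀(7.857)
= 61.30 · (0.8953) = 54.88 mV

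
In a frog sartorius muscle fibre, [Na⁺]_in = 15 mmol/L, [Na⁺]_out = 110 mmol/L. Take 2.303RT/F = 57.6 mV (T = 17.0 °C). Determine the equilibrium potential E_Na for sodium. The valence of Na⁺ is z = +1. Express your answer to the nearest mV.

E = (57.6/z) · log₁₀([Na⁺]_out/[Na⁺]_in) with z = +1.
= (57.6/1) · log₁₀(110/15) = 57.60 · log₁₀(7.333)
= 57.60 · (0.8653) = 49.84 mV

50 mV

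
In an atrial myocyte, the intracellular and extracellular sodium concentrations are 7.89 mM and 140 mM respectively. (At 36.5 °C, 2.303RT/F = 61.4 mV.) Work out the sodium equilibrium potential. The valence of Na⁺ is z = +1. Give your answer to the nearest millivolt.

E = (61.4/z) · log₁₀([Na⁺]_out/[Na⁺]_in) with z = +1.
= (61.4/1) · log₁₀(140/7.89) = 61.40 · log₁₀(17.74)
= 61.40 · (1.2491) = 76.69 mV

77 mV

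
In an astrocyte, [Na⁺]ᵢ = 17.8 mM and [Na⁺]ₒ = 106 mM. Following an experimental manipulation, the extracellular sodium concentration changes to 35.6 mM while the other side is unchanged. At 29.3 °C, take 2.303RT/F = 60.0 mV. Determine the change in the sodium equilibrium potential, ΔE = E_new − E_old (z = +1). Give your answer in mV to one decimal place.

E_old = (60.0/1)·log₁₀(106/17.8) = 46.49 mV
E_new = (60.0/1)·log₁₀(35.6/17.8) = 18.06 mV
ΔE = 18.06 − (46.49) = -28.43 mV

-28.4 mV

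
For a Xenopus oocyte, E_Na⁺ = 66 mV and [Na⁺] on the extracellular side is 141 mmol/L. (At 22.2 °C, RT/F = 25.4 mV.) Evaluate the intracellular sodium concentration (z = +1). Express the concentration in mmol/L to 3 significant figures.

10.5 mmol/L

Nernst: E = (25.4/1) · ln([out]/[in]), so ln([out]/[in]) = 66.0 × 1 / 25.4 = 2.5984.
[out]/[in] = e^(2.5984) = 13.44.
[in] = 141 / 13.44 = 10.49 mmol/L.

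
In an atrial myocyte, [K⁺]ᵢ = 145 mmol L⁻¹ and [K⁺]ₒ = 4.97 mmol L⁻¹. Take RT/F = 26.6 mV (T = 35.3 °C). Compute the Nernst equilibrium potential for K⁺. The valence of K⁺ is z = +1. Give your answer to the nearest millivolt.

-90 mV

E = (26.6/z) · ln([K⁺]_out/[K⁺]_in) with z = +1.
= (26.6/1) · ln(4.97/145) = 26.60 · ln(0.03428)
= 26.60 · (-3.3733) = -89.73 mV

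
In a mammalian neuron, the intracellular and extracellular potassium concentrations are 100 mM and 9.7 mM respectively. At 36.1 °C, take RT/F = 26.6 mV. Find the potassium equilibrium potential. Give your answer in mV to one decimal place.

-62.1 mV

E = (26.6/z) · ln([K⁺]_out/[K⁺]_in) with z = +1.
= (26.6/1) · ln(9.7/100) = 26.60 · ln(0.097)
= 26.60 · (-2.3330) = -62.06 mV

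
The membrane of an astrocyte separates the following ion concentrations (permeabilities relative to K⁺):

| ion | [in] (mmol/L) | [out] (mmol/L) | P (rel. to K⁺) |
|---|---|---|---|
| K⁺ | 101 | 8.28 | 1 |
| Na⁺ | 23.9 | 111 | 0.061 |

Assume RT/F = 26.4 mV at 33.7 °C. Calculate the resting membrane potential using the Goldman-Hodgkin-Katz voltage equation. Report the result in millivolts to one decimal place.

-50.6 mV

Vm = 26.4 · ln[(Σ P·[cation]ₒ + Σ P·[anion]ᵢ) / (Σ P·[cation]ᵢ + Σ P·[anion]ₒ)]
Numerator = 1×8.28 + 0.061×111 = 15.05
Denominator = 1×101 + 0.061×23.9 = 102.5
Vm = 26.4 · ln(0.1469) = 26.4 × (-1.9180) = -50.64 mV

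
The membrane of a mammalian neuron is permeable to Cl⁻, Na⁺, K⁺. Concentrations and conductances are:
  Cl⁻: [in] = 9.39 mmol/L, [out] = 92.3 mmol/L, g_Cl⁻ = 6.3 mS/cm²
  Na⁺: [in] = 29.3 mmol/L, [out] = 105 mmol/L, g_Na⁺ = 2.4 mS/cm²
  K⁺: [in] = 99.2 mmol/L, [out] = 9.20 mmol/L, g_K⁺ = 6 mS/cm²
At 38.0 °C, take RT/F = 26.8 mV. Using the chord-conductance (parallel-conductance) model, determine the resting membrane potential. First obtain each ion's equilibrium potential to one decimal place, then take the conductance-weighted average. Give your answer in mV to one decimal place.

E_Cl⁻ = (26.8/-1)·ln(92.3/9.39) = -61.2 mV
E_Na⁺ = (26.8/1)·ln(105/29.3) = 34.2 mV
E_K⁺ = (26.8/1)·ln(9.20/99.2) = -63.7 mV
Vm = (Σ gᵢEᵢ)/(Σ gᵢ) = (6.3·-61.2 + 2.4·34.2 + 6·-63.7) / (6.3 + 2.4 + 6)
= -685.68 / 14.7 = -46.64 mV

-46.6 mV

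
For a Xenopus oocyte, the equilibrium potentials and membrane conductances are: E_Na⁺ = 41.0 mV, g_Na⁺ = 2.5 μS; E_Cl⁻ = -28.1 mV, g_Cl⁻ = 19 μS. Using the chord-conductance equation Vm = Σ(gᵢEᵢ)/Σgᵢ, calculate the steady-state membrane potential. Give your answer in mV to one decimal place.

Σ gᵢEᵢ = 2.5·(41.0) + 19·(-28.1) = -431.40
Σ gᵢ = 2.5 + 19 = 21.5
Vm = -431.40 / 21.5 = -20.07 mV

-20.1 mV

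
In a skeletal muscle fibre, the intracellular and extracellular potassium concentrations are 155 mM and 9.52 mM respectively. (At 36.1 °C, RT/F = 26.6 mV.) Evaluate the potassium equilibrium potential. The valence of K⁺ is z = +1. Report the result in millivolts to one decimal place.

-74.2 mV

E = (26.6/z) · ln([K⁺]_out/[K⁺]_in) with z = +1.
= (26.6/1) · ln(9.52/155) = 26.60 · ln(0.06142)
= 26.60 · (-2.7900) = -74.21 mV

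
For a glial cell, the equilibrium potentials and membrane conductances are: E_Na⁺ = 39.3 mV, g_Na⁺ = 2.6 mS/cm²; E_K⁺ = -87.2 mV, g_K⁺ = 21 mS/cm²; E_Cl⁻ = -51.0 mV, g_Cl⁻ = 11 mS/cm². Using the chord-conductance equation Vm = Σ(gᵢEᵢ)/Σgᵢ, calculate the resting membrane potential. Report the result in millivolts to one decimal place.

-66.2 mV

Σ gᵢEᵢ = 2.6·(39.3) + 21·(-87.2) + 11·(-51.0) = -2290.02
Σ gᵢ = 2.6 + 21 + 11 = 34.6
Vm = -2290.02 / 34.6 = -66.19 mV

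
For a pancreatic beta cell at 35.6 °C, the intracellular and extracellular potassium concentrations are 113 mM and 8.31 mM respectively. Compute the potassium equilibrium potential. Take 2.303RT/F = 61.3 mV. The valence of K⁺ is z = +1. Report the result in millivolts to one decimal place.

-69.5 mV

E = (61.3/z) · log₁₀([K⁺]_out/[K⁺]_in) with z = +1.
= (61.3/1) · log₁₀(8.31/113) = 61.30 · log₁₀(0.07354)
= 61.30 · (-1.1335) = -69.48 mV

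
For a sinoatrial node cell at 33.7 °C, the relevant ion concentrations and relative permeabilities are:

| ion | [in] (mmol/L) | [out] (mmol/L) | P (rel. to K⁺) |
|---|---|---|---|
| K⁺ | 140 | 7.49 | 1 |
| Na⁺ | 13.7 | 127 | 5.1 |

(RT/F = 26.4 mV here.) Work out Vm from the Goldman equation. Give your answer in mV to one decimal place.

30.1 mV

Vm = 26.4 · ln[(Σ P·[cation]ₒ + Σ P·[anion]ᵢ) / (Σ P·[cation]ᵢ + Σ P·[anion]ₒ)]
Numerator = 1×7.49 + 5.1×127 = 655.2
Denominator = 1×140 + 5.1×13.7 = 209.9
Vm = 26.4 · ln(3.1219) = 26.4 × (1.1384) = 30.05 mV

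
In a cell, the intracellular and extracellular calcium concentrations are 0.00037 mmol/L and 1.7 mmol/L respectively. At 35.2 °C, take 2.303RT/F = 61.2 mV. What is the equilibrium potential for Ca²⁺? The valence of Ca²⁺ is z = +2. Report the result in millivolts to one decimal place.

E = (61.2/z) · log₁₀([Ca²⁺]_out/[Ca²⁺]_in) with z = +2.
= (61.2/2) · log₁₀(1.7/0.00037) = 30.60 · log₁₀(4595)
= 30.60 · (3.6622) = 112.06 mV

112.1 mV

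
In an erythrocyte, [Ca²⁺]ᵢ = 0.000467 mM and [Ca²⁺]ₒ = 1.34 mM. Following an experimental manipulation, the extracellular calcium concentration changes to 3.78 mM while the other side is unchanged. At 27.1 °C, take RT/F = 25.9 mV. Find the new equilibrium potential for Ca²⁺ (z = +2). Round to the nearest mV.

117 mV

After the shift: [Ca²⁺]_out = 3.78, [Ca²⁺]_in = 0.000467 mM.
E_new = (25.9/2)·ln(3.78/0.000467) = 12.95 · (8.9989) = 116.54 mV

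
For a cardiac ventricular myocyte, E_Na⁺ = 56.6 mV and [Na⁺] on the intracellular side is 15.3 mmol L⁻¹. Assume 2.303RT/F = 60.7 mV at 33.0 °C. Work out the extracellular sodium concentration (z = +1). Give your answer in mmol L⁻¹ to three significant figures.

Nernst: E = (60.7/1) · log₁₀([out]/[in]), so log₁₀([out]/[in]) = 56.6 × 1 / 60.7 = 0.9325.
[out]/[in] = 10^(0.9325) = 8.56.
[out] = 8.56 × 15.3 = 131 mmol L⁻¹.

131 mmol L⁻¹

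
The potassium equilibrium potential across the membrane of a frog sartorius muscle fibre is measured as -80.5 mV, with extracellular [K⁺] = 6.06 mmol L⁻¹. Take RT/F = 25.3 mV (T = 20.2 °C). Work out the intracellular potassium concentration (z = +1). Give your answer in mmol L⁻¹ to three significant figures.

146 mmol L⁻¹

Nernst: E = (25.3/1) · ln([out]/[in]), so ln([out]/[in]) = -80.5 × 1 / 25.3 = -3.1818.
[out]/[in] = e^(-3.1818) = 0.04151.
[in] = 6.06 / 0.04151 = 146 mmol L⁻¹.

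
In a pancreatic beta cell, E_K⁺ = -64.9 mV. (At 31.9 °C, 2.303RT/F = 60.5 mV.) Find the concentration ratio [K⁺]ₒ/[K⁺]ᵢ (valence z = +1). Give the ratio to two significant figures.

0.085

log₁₀([out]/[in]) = E·z/(60.5) = -64.9 × 1 / 60.5 = -1.0727
[out]/[in] = 10^(-1.0727) = 0.08458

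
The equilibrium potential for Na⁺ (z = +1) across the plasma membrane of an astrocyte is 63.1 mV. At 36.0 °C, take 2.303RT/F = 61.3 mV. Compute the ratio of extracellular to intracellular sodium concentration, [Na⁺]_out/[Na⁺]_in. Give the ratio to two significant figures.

11

log₁₀([out]/[in]) = E·z/(61.3) = 63.1 × 1 / 61.3 = 1.0294
[out]/[in] = 10^(1.0294) = 10.7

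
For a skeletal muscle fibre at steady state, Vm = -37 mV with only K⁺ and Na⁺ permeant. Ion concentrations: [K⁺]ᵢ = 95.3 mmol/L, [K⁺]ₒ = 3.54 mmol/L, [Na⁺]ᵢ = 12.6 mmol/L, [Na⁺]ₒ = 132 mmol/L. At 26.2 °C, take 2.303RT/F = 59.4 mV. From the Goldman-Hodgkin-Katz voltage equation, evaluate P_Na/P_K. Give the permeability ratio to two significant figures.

Let α = P_Na/P_K. GHK: Vm = 59.4·log₁₀[(Kₒ + α·Naₒ)/(Kᵢ + α·Naᵢ)].
10^(Vm/59.4) = 10^(-37.0/59.4) = 0.23829
So 0.23829·(Kᵢ + α·Naᵢ) = Kₒ + α·Naₒ → α = (0.23829·95.3 − 3.54) / (132.0 − 0.23829·12.6)
α = (22.71 − 3.54) / (132.0 − 3.002) = 19.17/129 = 0.1486

0.15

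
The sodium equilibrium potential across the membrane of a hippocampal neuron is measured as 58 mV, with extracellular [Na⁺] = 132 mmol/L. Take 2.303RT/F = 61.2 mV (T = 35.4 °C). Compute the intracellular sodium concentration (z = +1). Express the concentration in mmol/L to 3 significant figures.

Nernst: E = (61.2/1) · log₁₀([out]/[in]), so log₁₀([out]/[in]) = 58.0 × 1 / 61.2 = 0.9477.
[out]/[in] = 10^(0.9477) = 8.866.
[in] = 132 / 8.866 = 14.89 mmol/L.

14.9 mmol/L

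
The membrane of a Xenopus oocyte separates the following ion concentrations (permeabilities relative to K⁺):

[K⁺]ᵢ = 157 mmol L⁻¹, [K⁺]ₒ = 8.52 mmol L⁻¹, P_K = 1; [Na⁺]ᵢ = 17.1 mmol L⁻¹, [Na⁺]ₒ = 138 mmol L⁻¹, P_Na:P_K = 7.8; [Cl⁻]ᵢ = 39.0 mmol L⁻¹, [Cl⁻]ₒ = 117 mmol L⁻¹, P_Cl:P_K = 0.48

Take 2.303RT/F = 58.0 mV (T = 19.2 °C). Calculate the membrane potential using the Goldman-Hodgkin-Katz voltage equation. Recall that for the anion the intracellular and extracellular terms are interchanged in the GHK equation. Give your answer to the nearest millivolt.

29 mV

Vm = 58.0 · log₁₀[(Σ P·[cation]ₒ + Σ P·[anion]ᵢ) / (Σ P·[cation]ᵢ + Σ P·[anion]ₒ)]
Numerator = 1×8.52 + 7.8×138 + 0.48×39.0 = 1104
Denominator = 1×157 + 7.8×17.1 + 0.48×117 = 346.5
Vm = 58.0 · log₁₀(3.1847) = 58.0 × (0.5031) = 29.18 mV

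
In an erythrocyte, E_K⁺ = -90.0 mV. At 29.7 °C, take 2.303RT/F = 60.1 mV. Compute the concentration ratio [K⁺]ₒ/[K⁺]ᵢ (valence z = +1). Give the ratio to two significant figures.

0.032

log₁₀([out]/[in]) = E·z/(60.1) = -90.0 × 1 / 60.1 = -1.4975
[out]/[in] = 10^(-1.4975) = 0.03181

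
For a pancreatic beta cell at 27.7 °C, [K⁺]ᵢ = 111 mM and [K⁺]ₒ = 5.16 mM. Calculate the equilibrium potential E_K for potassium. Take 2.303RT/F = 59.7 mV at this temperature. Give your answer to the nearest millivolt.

E = (59.7/z) · log₁₀([K⁺]_out/[K⁺]_in) with z = +1.
= (59.7/1) · log₁₀(5.16/111) = 59.70 · log₁₀(0.04649)
= 59.70 · (-1.3327) = -79.56 mV

-80 mV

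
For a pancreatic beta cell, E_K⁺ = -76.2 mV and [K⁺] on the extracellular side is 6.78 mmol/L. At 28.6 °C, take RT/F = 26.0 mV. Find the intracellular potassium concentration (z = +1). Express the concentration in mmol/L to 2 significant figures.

130 mmol/L

Nernst: E = (26.0/1) · ln([out]/[in]), so ln([out]/[in]) = -76.2 × 1 / 26.0 = -2.9308.
[out]/[in] = e^(-2.9308) = 0.05336.
[in] = 6.78 / 0.05336 = 127.1 mmol/L.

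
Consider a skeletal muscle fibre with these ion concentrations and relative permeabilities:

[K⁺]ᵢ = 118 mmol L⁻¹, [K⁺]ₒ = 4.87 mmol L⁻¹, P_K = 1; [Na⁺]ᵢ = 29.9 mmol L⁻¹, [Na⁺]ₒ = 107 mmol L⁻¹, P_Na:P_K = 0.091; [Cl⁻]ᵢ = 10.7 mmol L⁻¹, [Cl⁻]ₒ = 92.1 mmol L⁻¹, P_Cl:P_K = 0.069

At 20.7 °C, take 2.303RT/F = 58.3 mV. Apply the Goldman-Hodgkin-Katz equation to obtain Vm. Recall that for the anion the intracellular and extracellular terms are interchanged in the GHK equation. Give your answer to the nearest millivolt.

Vm = 58.3 · log₁₀[(Σ P·[cation]ₒ + Σ P·[anion]ᵢ) / (Σ P·[cation]ᵢ + Σ P·[anion]ₒ)]
Numerator = 1×4.87 + 0.091×107 + 0.069×10.7 = 15.35
Denominator = 1×118 + 0.091×29.9 + 0.069×92.1 = 127.1
Vm = 58.3 · log₁₀(0.12076) = 58.3 × (-0.9181) = -53.52 mV

-54 mV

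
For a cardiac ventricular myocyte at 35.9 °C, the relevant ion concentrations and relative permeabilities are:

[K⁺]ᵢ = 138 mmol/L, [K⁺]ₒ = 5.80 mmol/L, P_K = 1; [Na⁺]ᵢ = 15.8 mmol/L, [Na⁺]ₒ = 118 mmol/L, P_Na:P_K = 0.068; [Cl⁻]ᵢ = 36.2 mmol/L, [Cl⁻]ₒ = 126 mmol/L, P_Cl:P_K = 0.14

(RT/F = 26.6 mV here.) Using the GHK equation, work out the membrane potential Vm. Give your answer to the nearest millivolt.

Vm = 26.6 · ln[(Σ P·[cation]ₒ + Σ P·[anion]ᵢ) / (Σ P·[cation]ᵢ + Σ P·[anion]ₒ)]
Numerator = 1×5.80 + 0.068×118 + 0.14×36.2 = 18.89
Denominator = 1×138 + 0.068×15.8 + 0.14×126 = 156.7
Vm = 26.6 · ln(0.12055) = 26.6 × (-2.1157) = -56.28 mV

-56 mV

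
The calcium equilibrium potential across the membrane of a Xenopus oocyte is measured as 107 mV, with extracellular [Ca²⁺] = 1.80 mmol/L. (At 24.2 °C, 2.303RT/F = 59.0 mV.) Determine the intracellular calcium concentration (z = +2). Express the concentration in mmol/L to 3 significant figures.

Nernst: E = (59.0/2) · log₁₀([out]/[in]), so log₁₀([out]/[in]) = 107.0 × 2 / 59.0 = 3.6271.
[out]/[in] = 10^(3.6271) = 4238.
[in] = 1.80 / 4238 = 0.0004248 mmol/L.

0.000425 mmol/L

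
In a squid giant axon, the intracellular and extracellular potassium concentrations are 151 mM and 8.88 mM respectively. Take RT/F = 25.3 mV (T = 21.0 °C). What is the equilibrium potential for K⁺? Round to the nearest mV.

-72 mV

E = (25.3/z) · ln([K⁺]_out/[K⁺]_in) with z = +1.
= (25.3/1) · ln(8.88/151) = 25.30 · ln(0.05881)
= 25.30 · (-2.8335) = -71.69 mV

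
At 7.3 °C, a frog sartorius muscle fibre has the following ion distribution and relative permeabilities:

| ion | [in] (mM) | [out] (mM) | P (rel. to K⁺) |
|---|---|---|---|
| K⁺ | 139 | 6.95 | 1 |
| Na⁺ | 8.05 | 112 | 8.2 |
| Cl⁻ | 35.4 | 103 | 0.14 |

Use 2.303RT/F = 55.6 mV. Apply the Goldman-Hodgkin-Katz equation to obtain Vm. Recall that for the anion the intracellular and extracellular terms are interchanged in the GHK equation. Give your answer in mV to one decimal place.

Vm = 55.6 · log₁₀[(Σ P·[cation]ₒ + Σ P·[anion]ᵢ) / (Σ P·[cation]ᵢ + Σ P·[anion]ₒ)]
Numerator = 1×6.95 + 8.2×112 + 0.14×35.4 = 930.3
Denominator = 1×139 + 8.2×8.05 + 0.14×103 = 219.4
Vm = 55.6 · log₁₀(4.2396) = 55.6 × (0.6273) = 34.88 mV

34.9 mV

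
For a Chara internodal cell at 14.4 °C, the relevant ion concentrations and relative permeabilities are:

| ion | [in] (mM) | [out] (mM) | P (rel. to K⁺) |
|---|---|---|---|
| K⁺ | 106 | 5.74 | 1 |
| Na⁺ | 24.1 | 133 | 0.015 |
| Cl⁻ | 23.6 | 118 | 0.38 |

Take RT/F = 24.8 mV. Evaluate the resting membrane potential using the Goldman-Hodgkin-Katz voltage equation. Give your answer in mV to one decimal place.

Vm = 24.8 · ln[(Σ P·[cation]ₒ + Σ P·[anion]ᵢ) / (Σ P·[cation]ᵢ + Σ P·[anion]ₒ)]
Numerator = 1×5.74 + 0.015×133 + 0.38×23.6 = 16.7
Denominator = 1×106 + 0.015×24.1 + 0.38×118 = 151.2
Vm = 24.8 · ln(0.11047) = 24.8 × (-2.2030) = -54.64 mV

-54.6 mV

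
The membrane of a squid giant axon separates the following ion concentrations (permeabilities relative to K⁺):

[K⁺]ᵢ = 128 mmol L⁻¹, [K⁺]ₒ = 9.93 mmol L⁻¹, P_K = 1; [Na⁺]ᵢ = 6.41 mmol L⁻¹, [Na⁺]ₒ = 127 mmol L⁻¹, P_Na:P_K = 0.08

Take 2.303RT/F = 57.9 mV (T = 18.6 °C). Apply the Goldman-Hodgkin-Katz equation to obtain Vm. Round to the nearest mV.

Vm = 57.9 · log₁₀[(Σ P·[cation]ₒ + Σ P·[anion]ᵢ) / (Σ P·[cation]ᵢ + Σ P·[anion]ₒ)]
Numerator = 1×9.93 + 0.08×127 = 20.09
Denominator = 1×128 + 0.08×6.41 = 128.5
Vm = 57.9 · log₁₀(0.15633) = 57.9 × (-0.8060) = -46.67 mV

-47 mV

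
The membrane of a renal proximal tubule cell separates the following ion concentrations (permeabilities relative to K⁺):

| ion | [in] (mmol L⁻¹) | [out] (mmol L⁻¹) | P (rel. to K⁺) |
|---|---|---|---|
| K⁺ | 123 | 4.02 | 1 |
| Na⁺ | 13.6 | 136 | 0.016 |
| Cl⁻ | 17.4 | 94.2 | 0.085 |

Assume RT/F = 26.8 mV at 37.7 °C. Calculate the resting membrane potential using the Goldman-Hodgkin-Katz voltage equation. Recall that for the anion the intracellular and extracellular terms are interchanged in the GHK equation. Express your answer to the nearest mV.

-76 mV

Vm = 26.8 · ln[(Σ P·[cation]ₒ + Σ P·[anion]ᵢ) / (Σ P·[cation]ᵢ + Σ P·[anion]ₒ)]
Numerator = 1×4.02 + 0.016×136 + 0.085×17.4 = 7.675
Denominator = 1×123 + 0.016×13.6 + 0.085×94.2 = 131.2
Vm = 26.8 · ln(0.058488) = 26.8 × (-2.8389) = -76.08 mV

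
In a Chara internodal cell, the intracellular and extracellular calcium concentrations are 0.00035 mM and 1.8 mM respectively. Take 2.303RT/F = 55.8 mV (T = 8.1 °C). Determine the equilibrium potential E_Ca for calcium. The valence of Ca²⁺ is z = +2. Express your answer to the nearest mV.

E = (55.8/z) · log₁₀([Ca²⁺]_out/[Ca²⁺]_in) with z = +2.
= (55.8/2) · log₁₀(1.8/0.00035) = 27.90 · log₁₀(5143)
= 27.90 · (3.7112) = 103.54 mV

104 mV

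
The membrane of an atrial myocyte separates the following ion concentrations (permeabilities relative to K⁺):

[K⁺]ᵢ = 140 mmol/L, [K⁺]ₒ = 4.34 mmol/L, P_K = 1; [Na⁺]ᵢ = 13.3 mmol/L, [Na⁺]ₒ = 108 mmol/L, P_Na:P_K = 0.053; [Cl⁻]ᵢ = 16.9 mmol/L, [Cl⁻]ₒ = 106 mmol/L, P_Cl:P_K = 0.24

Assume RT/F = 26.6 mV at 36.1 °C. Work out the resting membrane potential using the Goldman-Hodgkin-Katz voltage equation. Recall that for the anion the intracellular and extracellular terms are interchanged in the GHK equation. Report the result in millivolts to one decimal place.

-65.6 mV

Vm = 26.6 · ln[(Σ P·[cation]ₒ + Σ P·[anion]ᵢ) / (Σ P·[cation]ᵢ + Σ P·[anion]ₒ)]
Numerator = 1×4.34 + 0.053×108 + 0.24×16.9 = 14.12
Denominator = 1×140 + 0.053×13.3 + 0.24×106 = 166.1
Vm = 26.6 · ln(0.084986) = 26.6 × (-2.4653) = -65.58 mV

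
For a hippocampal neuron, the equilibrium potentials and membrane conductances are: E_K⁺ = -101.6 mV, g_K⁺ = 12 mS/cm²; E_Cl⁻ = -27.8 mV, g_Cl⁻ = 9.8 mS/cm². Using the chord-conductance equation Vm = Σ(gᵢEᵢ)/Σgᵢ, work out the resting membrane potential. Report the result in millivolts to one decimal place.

Σ gᵢEᵢ = 12·(-101.6) + 9.8·(-27.8) = -1491.64
Σ gᵢ = 12 + 9.8 = 21.8
Vm = -1491.64 / 21.8 = -68.42 mV

-68.4 mV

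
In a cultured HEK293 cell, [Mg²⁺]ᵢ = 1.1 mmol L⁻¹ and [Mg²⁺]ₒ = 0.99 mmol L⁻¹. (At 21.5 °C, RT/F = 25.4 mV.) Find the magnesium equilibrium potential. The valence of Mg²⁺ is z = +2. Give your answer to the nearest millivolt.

-1 mV

E = (25.4/z) · ln([Mg²⁺]_out/[Mg²⁺]_in) with z = +2.
= (25.4/2) · ln(0.99/1.1) = 12.70 · ln(0.9)
= 12.70 · (-0.1054) = -1.34 mV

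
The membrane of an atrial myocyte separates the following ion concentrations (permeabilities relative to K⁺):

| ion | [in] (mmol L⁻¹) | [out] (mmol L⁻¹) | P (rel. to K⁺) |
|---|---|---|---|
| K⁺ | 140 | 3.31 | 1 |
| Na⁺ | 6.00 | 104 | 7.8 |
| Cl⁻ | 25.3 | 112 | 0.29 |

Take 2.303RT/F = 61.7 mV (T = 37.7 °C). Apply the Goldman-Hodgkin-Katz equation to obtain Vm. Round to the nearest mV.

35 mV

Vm = 61.7 · log₁₀[(Σ P·[cation]ₒ + Σ P·[anion]ᵢ) / (Σ P·[cation]ᵢ + Σ P·[anion]ₒ)]
Numerator = 1×3.31 + 7.8×104 + 0.29×25.3 = 821.8
Denominator = 1×140 + 7.8×6.00 + 0.29×112 = 219.3
Vm = 61.7 · log₁₀(3.7479) = 61.7 × (0.5738) = 35.40 mV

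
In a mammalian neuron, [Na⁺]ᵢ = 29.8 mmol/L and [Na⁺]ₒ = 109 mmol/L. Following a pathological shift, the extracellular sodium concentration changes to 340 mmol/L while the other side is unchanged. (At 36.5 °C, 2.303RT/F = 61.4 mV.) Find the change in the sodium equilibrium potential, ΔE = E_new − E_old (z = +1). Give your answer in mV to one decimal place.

E_old = (61.4/1)·log₁₀(109/29.8) = 34.58 mV
E_new = (61.4/1)·log₁₀(340/29.8) = 64.92 mV
ΔE = 64.92 − (34.58) = 30.33 mV

30.3 mV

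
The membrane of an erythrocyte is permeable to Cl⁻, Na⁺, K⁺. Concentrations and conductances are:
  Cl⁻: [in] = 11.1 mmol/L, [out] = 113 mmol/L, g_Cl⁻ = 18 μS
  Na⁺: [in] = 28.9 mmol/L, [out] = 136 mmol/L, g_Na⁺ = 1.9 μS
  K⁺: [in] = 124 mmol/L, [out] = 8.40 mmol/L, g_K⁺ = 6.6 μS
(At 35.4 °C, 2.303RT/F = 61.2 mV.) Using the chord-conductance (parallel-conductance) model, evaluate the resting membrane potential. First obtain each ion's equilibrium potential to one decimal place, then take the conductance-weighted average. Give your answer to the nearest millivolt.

E_Cl⁻ = (61.2/-1)·log₁₀(113/11.1) = -61.7 mV
E_Na⁺ = (61.2/1)·log₁₀(136/28.9) = 41.2 mV
E_K⁺ = (61.2/1)·log₁₀(8.40/124) = -71.6 mV
Vm = (Σ gᵢEᵢ)/(Σ gᵢ) = (18·-61.7 + 1.9·41.2 + 6.6·-71.6) / (18 + 1.9 + 6.6)
= -1504.88 / 26.5 = -56.79 mV

-57 mV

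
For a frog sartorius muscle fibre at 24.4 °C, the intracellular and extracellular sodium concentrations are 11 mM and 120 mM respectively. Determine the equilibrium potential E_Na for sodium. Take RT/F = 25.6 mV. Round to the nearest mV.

E = (25.6/z) · ln([Na⁺]_out/[Na⁺]_in) with z = +1.
= (25.6/1) · ln(120/11) = 25.60 · ln(10.91)
= 25.60 · (2.3896) = 61.17 mV

61 mV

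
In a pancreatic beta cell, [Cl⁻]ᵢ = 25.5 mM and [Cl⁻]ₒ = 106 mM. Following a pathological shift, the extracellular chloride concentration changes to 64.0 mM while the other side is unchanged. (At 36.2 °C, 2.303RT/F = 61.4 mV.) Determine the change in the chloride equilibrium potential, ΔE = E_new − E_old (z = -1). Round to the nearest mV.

E_old = (61.4/-1)·log₁₀(106/25.5) = -37.99 mV
E_new = (61.4/-1)·log₁₀(64.0/25.5) = -24.54 mV
ΔE = -24.54 − (-37.99) = 13.45 mV

13 mV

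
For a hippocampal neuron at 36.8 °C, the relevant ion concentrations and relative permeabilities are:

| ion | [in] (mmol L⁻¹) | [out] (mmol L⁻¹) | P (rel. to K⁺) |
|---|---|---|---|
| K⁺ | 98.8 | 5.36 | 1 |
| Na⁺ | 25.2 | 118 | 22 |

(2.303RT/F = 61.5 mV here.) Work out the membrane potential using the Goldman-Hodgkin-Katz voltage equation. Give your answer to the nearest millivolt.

Vm = 61.5 · log₁₀[(Σ P·[cation]ₒ + Σ P·[anion]ᵢ) / (Σ P·[cation]ᵢ + Σ P·[anion]ₒ)]
Numerator = 1×5.36 + 22×118 = 2601
Denominator = 1×98.8 + 22×25.2 = 653.2
Vm = 61.5 · log₁₀(3.9825) = 61.5 × (0.6002) = 36.91 mV

37 mV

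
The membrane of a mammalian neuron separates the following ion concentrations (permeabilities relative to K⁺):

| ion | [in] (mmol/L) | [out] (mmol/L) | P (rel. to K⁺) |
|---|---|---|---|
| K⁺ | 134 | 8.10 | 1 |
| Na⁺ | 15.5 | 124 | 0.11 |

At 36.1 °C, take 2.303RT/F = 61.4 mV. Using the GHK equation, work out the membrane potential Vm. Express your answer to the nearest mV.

Vm = 61.4 · log₁₀[(Σ P·[cation]ₒ + Σ P·[anion]ᵢ) / (Σ P·[cation]ᵢ + Σ P·[anion]ₒ)]
Numerator = 1×8.10 + 0.11×124 = 21.74
Denominator = 1×134 + 0.11×15.5 = 135.7
Vm = 61.4 · log₁₀(0.1602) = 61.4 × (-0.7953) = -48.83 mV

-49 mV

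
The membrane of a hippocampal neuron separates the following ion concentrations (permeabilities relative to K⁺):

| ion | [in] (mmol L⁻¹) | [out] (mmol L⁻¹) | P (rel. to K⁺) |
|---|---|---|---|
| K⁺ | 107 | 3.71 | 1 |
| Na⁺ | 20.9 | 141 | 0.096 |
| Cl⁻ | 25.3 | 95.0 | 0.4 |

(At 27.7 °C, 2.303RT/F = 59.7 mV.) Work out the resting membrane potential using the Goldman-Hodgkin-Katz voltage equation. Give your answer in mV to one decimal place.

Vm = 59.7 · log₁₀[(Σ P·[cation]ₒ + Σ P·[anion]ᵢ) / (Σ P·[cation]ᵢ + Σ P·[anion]ₒ)]
Numerator = 1×3.71 + 0.096×141 + 0.4×25.3 = 27.37
Denominator = 1×107 + 0.096×20.9 + 0.4×95.0 = 147
Vm = 59.7 · log₁₀(0.18616) = 59.7 × (-0.7301) = -43.59 mV

-43.6 mV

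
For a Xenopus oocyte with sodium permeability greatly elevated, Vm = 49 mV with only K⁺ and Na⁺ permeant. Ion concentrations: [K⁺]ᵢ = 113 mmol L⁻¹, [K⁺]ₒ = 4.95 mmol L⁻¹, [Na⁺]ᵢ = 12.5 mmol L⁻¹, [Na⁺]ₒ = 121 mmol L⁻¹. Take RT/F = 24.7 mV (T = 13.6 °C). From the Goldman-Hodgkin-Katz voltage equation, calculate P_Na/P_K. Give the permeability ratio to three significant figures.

27.1

Let α = P_Na/P_K. GHK: Vm = 24.7·ln[(Kₒ + α·Naₒ)/(Kᵢ + α·Naᵢ)].
e^(Vm/24.7) = e^(49.0/24.7) = 7.2704
So 7.2704·(Kᵢ + α·Naᵢ) = Kₒ + α·Naₒ → α = (7.2704·113.0 − 4.95) / (121.0 − 7.2704·12.5)
α = (821.6 − 4.95) / (121.0 − 90.88) = 816.6/30.12 = 27.11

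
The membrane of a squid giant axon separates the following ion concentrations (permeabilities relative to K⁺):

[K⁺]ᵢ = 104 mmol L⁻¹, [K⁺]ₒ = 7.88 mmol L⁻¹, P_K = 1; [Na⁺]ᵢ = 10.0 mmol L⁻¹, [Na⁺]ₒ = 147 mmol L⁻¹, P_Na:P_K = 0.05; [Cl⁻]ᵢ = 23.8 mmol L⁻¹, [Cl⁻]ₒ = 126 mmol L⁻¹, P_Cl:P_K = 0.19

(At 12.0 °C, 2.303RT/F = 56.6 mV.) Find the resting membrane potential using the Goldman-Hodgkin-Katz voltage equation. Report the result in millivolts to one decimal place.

-46.0 mV

Vm = 56.6 · log₁₀[(Σ P·[cation]ₒ + Σ P·[anion]ᵢ) / (Σ P·[cation]ᵢ + Σ P·[anion]ₒ)]
Numerator = 1×7.88 + 0.05×147 + 0.19×23.8 = 19.75
Denominator = 1×104 + 0.05×10.0 + 0.19×126 = 128.4
Vm = 56.6 · log₁₀(0.15378) = 56.6 × (-0.8131) = -46.02 mV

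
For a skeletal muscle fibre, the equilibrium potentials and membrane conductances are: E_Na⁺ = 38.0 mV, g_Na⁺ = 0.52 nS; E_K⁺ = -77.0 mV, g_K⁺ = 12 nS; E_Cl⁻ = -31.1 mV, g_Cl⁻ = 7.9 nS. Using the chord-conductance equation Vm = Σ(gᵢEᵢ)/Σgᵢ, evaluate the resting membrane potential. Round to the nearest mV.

-56 mV

Σ gᵢEᵢ = 0.52·(38.0) + 12·(-77.0) + 7.9·(-31.1) = -1149.93
Σ gᵢ = 0.52 + 12 + 7.9 = 20.42
Vm = -1149.93 / 20.42 = -56.31 mV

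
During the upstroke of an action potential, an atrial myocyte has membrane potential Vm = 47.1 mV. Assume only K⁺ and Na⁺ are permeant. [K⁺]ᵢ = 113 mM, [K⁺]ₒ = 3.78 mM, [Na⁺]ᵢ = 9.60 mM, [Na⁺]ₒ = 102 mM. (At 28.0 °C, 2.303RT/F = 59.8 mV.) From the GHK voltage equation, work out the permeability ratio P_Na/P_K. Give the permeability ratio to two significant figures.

16

Let α = P_Na/P_K. GHK: Vm = 59.8·log₁₀[(Kₒ + α·Naₒ)/(Kᵢ + α·Naᵢ)].
10^(Vm/59.8) = 10^(47.1/59.8) = 6.1323
So 6.1323·(Kᵢ + α·Naᵢ) = Kₒ + α·Naₒ → α = (6.1323·113.0 − 3.78) / (102.0 − 6.1323·9.6)
α = (693 − 3.78) / (102.0 − 58.87) = 689.2/43.13 = 15.98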